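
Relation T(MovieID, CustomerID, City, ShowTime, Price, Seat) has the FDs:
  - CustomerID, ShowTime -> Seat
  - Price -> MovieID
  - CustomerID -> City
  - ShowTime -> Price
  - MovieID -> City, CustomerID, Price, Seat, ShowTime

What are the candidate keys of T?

Closure of {MovieID} is {City, CustomerID, MovieID, Price, Seat, ShowTime}, the whole schema; {MovieID} is a candidate key.
Closure of {Price} is {City, CustomerID, MovieID, Price, Seat, ShowTime}, the whole schema; {Price} is a candidate key.
Closure of {ShowTime} is {City, CustomerID, MovieID, Price, Seat, ShowTime}, the whole schema; {ShowTime} is a candidate key.
These are minimal and exhaustive — every other superkey contains one of them.

{MovieID}, {Price}, {ShowTime}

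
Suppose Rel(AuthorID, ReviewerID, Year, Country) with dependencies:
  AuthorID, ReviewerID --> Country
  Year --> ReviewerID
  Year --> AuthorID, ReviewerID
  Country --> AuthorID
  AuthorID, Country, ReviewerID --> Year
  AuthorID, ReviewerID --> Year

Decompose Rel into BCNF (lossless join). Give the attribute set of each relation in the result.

{AuthorID, Country}; {Country, ReviewerID, Year}

Candidate keys of the original relation: {AuthorID, ReviewerID}, {Country, ReviewerID}, {Year}.
{AuthorID, Country, ReviewerID, Year}: {Country} determines {AuthorID, Country} here but is not a superkey — split on Country --> AuthorID, giving {AuthorID, Country} and {Country, ReviewerID, Year}.
{AuthorID, Country} is in BCNF.
{Country, ReviewerID, Year} is in BCNF.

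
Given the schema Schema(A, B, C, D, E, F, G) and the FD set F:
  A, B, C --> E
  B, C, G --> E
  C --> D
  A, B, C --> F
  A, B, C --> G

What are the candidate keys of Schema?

{A, B, C} never appear on the right of any FD, so every key must include all of them.
{A, B, C}⁺ = {A, B, C, D, E, F, G}, which is every attribute, so {A, B, C} is a candidate key.
No other minimal set has full closure, so this is the only candidate key.

{A, B, C}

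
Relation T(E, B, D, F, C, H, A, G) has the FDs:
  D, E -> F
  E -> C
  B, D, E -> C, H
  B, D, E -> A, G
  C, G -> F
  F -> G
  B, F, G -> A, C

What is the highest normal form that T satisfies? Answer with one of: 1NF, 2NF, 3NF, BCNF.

Candidate key: {B, D, E}. Prime attributes: {B, D, E}.
For D, E -> F we have {D, E}⁺ = {C, D, E, F, G}; {D, E} is not a superkey, so BCNF fails.
D, E -> F has non-prime {F} on the right and a non-superkey on the left, so 3NF fails.
Since {E} ⊂ {B, D, E} and {E}⁺ ⊇ {C} with {C} non-prime, there is a partial dependency; 2NF fails.

1NF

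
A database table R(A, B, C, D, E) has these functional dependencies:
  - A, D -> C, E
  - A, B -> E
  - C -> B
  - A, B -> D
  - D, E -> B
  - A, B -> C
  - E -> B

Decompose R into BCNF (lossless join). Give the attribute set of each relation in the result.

Candidate keys of the original relation: {A, B}, {A, C}, {A, D}, {A, E}.
{A, B, C, D, E}: {C} determines {B, C} here but is not a superkey — split on C -> B, giving {B, C} and {A, C, D, E}.
{B, C}: every determinant is a superkey — BCNF.
{A, C, D, E}: every determinant is a superkey — BCNF.

{A, C, D, E}; {B, C}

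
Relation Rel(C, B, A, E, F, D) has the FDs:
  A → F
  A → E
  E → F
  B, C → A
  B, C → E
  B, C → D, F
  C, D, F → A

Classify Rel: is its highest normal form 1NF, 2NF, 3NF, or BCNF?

2NF

Candidate key: {B, C}. Prime attributes: {B, C}.
A → F breaks BCNF: {A}⁺ = {A, E, F}, so {A} is not a superkey.
A → F has non-prime {F} on the right and a non-superkey on the left, so 3NF fails.
No non-prime attribute depends on a proper subset of any candidate key, so 2NF holds.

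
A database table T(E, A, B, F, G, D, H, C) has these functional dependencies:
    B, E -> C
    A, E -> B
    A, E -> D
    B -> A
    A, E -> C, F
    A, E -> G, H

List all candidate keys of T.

{A, E}, {B, E}

Attributes never on any right-hand side: {E} — every candidate key must contain it.
Closure of {A, E} is {A, B, C, D, E, F, G, H}, the whole schema; {A, E} is a candidate key.
Closure of {B, E} is {A, B, C, D, E, F, G, H}, the whole schema; {B, E} is a candidate key.
No proper subset of any of these is a key, and no other minimal superkey exists.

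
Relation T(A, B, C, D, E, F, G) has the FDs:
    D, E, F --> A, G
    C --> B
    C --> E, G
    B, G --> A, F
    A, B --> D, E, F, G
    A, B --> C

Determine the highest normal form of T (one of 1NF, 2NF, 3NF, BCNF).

3NF

Candidate keys: {A, B}, {B, D, E, F}, {B, G}, {C}. Prime attributes: {A, B, C, D, E, F, G}.
D, E, F --> A, G breaks BCNF: {D, E, F}⁺ = {A, D, E, F, G}, so {D, E, F} is not a superkey.
Its right-hand attributes {A, G} are all prime, as are those of every other non-superkey FD — the relation is in 3NF.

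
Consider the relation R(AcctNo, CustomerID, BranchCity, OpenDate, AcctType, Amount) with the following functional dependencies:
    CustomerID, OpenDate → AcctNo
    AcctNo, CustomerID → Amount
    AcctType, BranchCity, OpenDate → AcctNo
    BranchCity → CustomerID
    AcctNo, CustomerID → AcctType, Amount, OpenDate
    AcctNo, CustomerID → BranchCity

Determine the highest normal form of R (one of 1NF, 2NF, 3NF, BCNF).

Candidate keys: {AcctNo, BranchCity}, {AcctNo, CustomerID}, {BranchCity, OpenDate}, {CustomerID, OpenDate}. Prime attributes: {AcctNo, BranchCity, CustomerID, OpenDate}.
BranchCity → CustomerID breaks BCNF: {BranchCity}⁺ = {BranchCity, CustomerID}, so {BranchCity} is not a superkey.
But every attribute on its right side ({CustomerID}) is prime, and the same holds for every other non-superkey FD, so 3NF still holds.

3NF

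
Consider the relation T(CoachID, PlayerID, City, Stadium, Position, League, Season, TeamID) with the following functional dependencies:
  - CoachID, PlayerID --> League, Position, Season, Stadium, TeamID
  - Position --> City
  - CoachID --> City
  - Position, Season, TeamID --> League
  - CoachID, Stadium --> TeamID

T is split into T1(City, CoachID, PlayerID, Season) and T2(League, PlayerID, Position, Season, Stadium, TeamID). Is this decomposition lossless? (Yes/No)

T1 ∩ T2 = {PlayerID, Season}; its closure under F is {PlayerID, Season}.
Neither T1 nor T2 is contained in that closure, so the decomposition is lossy.

No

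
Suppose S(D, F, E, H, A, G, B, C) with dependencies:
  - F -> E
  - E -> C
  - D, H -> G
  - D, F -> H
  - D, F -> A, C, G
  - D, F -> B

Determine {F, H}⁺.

Start with {F, H}.
F -> E applies; add {E} → now {E, F, H}.
E -> C applies; add {C} → now {C, E, F, H}.
No further FD applies.

{C, E, F, H}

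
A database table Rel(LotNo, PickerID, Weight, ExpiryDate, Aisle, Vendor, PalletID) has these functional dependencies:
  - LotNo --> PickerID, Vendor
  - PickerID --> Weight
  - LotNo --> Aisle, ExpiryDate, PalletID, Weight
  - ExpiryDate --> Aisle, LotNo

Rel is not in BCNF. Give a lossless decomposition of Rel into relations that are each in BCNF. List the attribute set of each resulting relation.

Candidate keys of the original relation: {ExpiryDate}, {LotNo}.
In {Aisle, ExpiryDate, LotNo, PalletID, PickerID, Vendor, Weight}, {PickerID} is not a superkey ({PickerID}⁺ restricted to this set is {PickerID, Weight}), so split on PickerID --> Weight into {PickerID, Weight} and {Aisle, ExpiryDate, LotNo, PalletID, PickerID, Vendor}.
{PickerID, Weight} has no BCNF violation.
{Aisle, ExpiryDate, LotNo, PalletID, PickerID, Vendor} has no BCNF violation.

{Aisle, ExpiryDate, LotNo, PalletID, PickerID, Vendor}; {PickerID, Weight}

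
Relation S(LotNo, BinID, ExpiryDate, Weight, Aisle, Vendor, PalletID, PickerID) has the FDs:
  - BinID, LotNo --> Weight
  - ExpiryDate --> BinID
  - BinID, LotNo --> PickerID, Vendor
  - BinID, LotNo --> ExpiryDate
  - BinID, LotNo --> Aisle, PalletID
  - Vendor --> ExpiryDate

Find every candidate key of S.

{LotNo} never appears on the right of any FD, so every key must include it.
{BinID, LotNo}⁺ = {Aisle, BinID, ExpiryDate, LotNo, PalletID, PickerID, Vendor, Weight}, which is every attribute, so {BinID, LotNo} is a candidate key.
{ExpiryDate, LotNo}⁺ = {Aisle, BinID, ExpiryDate, LotNo, PalletID, PickerID, Vendor, Weight}, which is every attribute, so {ExpiryDate, LotNo} is a candidate key.
{LotNo, Vendor}⁺ = {Aisle, BinID, ExpiryDate, LotNo, PalletID, PickerID, Vendor, Weight}, which is every attribute, so {LotNo, Vendor} is a candidate key.
These are minimal and exhaustive — every other superkey contains one of them.

{BinID, LotNo}, {ExpiryDate, LotNo}, {LotNo, Vendor}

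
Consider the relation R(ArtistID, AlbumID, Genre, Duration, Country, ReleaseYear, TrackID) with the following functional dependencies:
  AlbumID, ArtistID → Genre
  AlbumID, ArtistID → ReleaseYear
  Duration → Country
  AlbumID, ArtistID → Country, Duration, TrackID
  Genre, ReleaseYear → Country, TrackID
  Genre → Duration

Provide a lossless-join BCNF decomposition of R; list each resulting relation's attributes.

Candidate key of the original relation: {AlbumID, ArtistID}.
{AlbumID, ArtistID, Country, Duration, Genre, ReleaseYear, TrackID}: {Duration} determines {Country, Duration} here but is not a superkey — split on Duration → Country, giving {Country, Duration} and {AlbumID, ArtistID, Duration, Genre, ReleaseYear, TrackID}.
{Country, Duration} is in BCNF.
{AlbumID, ArtistID, Duration, Genre, ReleaseYear, TrackID}: {Genre, ReleaseYear} determines {Duration, Genre, ReleaseYear, TrackID} here but is not a superkey — split on Genre, ReleaseYear → Duration, TrackID, giving {Duration, Genre, ReleaseYear, TrackID} and {AlbumID, ArtistID, Genre, ReleaseYear}.
{Duration, Genre, ReleaseYear, TrackID}: {Genre} determines {Duration, Genre} here but is not a superkey — split on Genre → Duration, giving {Duration, Genre} and {Genre, ReleaseYear, TrackID}.
{Duration, Genre} is in BCNF.
{Genre, ReleaseYear, TrackID} is in BCNF.
{AlbumID, ArtistID, Genre, ReleaseYear} is in BCNF.

{AlbumID, ArtistID, Genre, ReleaseYear}; {Country, Duration}; {Duration, Genre}; {Genre, ReleaseYear, TrackID}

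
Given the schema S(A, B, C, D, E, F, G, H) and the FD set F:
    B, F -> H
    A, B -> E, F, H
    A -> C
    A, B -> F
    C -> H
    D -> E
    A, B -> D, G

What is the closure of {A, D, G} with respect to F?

Start with {A, D, G}.
A -> C applies; add {C} → now {A, C, D, G}.
C -> H applies; add {H} → now {A, C, D, G, H}.
D -> E applies; add {E} → now {A, C, D, E, G, H}.
No further FD applies.

{A, C, D, E, G, H}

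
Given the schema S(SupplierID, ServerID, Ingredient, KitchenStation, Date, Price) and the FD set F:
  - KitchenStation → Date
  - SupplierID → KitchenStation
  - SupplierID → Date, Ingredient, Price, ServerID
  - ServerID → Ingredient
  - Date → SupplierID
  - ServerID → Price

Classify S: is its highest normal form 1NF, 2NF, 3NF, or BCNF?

Candidate keys: {Date}, {KitchenStation}, {SupplierID}. Prime attributes: {Date, KitchenStation, SupplierID}.
For ServerID → Ingredient we have {ServerID}⁺ = {Ingredient, Price, ServerID}; {ServerID} is not a superkey, so BCNF fails.
Because {Ingredient} is non-prime and the left side of ServerID → Ingredient is not a superkey, the relation is not in 3NF.
All keys have size 1, which rules out partial dependencies — 2NF is satisfied.

2NF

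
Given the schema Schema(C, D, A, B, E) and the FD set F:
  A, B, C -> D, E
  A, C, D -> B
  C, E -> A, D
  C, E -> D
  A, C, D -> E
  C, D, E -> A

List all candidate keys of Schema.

{A, B, C}, {A, C, D}, {C, E}

{C} never appears on the right of any FD, so every key must include it.
{C, E} is a candidate key since {C, E}⁺ = {A, B, C, D, E} covers every attribute.
{A, B, C} is a candidate key since {A, B, C}⁺ = {A, B, C, D, E} covers every attribute.
{A, C, D} is a candidate key since {A, C, D}⁺ = {A, B, C, D, E} covers every attribute.
These are minimal and exhaustive — every other superkey contains one of them.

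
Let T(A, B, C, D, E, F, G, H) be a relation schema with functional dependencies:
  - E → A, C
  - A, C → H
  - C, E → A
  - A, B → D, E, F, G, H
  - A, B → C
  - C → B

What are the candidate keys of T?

{A, B}, {A, C}, {E}

{E}⁺ = {A, B, C, D, E, F, G, H} — all of the relation — so {E} is a candidate key.
{A, B}⁺ = {A, B, C, D, E, F, G, H} — all of the relation — so {A, B} is a candidate key.
{A, C}⁺ = {A, B, C, D, E, F, G, H} — all of the relation — so {A, C} is a candidate key.
No proper subset of any of these is a key, and no other minimal superkey exists.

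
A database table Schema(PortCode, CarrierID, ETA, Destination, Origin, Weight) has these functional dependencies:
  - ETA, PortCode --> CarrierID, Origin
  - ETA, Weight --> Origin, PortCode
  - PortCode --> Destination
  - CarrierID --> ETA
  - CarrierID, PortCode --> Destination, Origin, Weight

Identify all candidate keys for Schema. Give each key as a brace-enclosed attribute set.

{CarrierID, PortCode}, {CarrierID, Weight}, {ETA, PortCode}, {ETA, Weight}

Closure of {CarrierID, PortCode} is {CarrierID, Destination, ETA, Origin, PortCode, Weight}, the whole schema; {CarrierID, PortCode} is a candidate key.
Closure of {CarrierID, Weight} is {CarrierID, Destination, ETA, Origin, PortCode, Weight}, the whole schema; {CarrierID, Weight} is a candidate key.
Closure of {ETA, PortCode} is {CarrierID, Destination, ETA, Origin, PortCode, Weight}, the whole schema; {ETA, PortCode} is a candidate key.
Closure of {ETA, Weight} is {CarrierID, Destination, ETA, Origin, PortCode, Weight}, the whole schema; {ETA, Weight} is a candidate key.
Any other superkey properly contains one of these, so there are no further candidate keys.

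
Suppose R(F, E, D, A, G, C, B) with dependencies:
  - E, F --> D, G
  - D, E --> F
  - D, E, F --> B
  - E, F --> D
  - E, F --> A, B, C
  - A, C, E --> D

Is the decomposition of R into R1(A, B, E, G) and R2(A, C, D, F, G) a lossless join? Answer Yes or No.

No

Common attributes: {A, G}; their closure is {A, G}.
R1 ⊄ {A, G} and R2 ⊄ {A, G}, so the split is lossy.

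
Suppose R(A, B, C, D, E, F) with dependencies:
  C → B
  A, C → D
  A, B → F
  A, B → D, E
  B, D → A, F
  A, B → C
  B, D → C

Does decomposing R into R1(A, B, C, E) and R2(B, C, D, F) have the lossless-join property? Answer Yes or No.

No

The shared attributes are {B, C} and {B, C}⁺ = {B, C}.
The closure covers neither R1 nor R2 entirely; the join is not lossless.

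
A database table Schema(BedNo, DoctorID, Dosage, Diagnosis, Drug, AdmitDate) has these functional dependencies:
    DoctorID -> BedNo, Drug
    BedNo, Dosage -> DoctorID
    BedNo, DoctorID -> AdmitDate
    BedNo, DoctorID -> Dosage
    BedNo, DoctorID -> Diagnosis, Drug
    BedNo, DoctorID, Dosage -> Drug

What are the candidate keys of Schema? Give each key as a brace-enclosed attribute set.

{BedNo, Dosage}, {DoctorID}

Closure of {DoctorID} is {AdmitDate, BedNo, Diagnosis, DoctorID, Dosage, Drug}, the whole schema; {DoctorID} is a candidate key.
Closure of {BedNo, Dosage} is {AdmitDate, BedNo, Diagnosis, DoctorID, Dosage, Drug}, the whole schema; {BedNo, Dosage} is a candidate key.
These are minimal and exhaustive — every other superkey contains one of them.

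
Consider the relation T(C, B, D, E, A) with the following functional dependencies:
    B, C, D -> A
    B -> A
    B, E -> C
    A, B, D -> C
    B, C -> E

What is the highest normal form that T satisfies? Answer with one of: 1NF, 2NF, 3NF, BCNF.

Candidate key: {B, D}. Prime attributes: {B, D}.
B -> A breaks BCNF: {B}⁺ = {A, B}, so {B} is not a superkey.
Because {A} is non-prime and the left side of B -> A is not a superkey, the relation is not in 3NF.
The proper key subset {B} of {B, D} determines non-prime {A}, so the relation is not even in 2NF.

1NF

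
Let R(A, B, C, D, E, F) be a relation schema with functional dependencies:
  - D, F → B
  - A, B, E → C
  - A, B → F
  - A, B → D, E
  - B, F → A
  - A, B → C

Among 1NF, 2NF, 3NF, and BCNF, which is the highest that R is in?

BCNF

Candidate keys: {A, B}, {B, F}, {D, F}. Prime attributes: {A, B, D, F}.
Every FD has a superkey on the left, so the relation is in BCNF.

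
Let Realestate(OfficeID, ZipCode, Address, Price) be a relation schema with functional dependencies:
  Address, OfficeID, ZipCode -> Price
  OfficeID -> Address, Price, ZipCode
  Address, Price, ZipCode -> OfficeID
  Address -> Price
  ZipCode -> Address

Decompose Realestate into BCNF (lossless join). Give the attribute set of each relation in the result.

Candidate keys of the original relation: {OfficeID}, {ZipCode}.
Within {Address, OfficeID, Price, ZipCode}: {Address}⁺ ∩ {Address, OfficeID, Price, ZipCode} = {Address, Price}, not the whole set, so Address -> Price violates BCNF; decompose into {Address, Price} and {Address, OfficeID, ZipCode}.
{Address, Price} has no BCNF violation.
{Address, OfficeID, ZipCode} has no BCNF violation.

{Address, OfficeID, ZipCode}; {Address, Price}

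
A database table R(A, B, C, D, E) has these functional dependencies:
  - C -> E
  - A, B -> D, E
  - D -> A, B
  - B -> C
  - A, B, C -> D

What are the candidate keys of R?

{D} is a candidate key since {D}⁺ = {A, B, C, D, E} covers every attribute.
{A, B} is a candidate key since {A, B}⁺ = {A, B, C, D, E} covers every attribute.
These are minimal and exhaustive — every other superkey contains one of them.

{A, B}, {D}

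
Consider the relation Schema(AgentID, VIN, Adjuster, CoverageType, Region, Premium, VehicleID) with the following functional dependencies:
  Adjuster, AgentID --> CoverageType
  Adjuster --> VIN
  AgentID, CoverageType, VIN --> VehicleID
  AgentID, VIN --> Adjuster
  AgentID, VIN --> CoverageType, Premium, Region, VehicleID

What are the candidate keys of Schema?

{Adjuster, AgentID}, {AgentID, VIN}

No FD produces {AgentID}, so it must be in every candidate key.
{Adjuster, AgentID}⁺ = {Adjuster, AgentID, CoverageType, Premium, Region, VIN, VehicleID} — all of the relation — so {Adjuster, AgentID} is a candidate key.
{AgentID, VIN}⁺ = {Adjuster, AgentID, CoverageType, Premium, Region, VIN, VehicleID} — all of the relation — so {AgentID, VIN} is a candidate key.
No proper subset of any of these is a key, and no other minimal superkey exists.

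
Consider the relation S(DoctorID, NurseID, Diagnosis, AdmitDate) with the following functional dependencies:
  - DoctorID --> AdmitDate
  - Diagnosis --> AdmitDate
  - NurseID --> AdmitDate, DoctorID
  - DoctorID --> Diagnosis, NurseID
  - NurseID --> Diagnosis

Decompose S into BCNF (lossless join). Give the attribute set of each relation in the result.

Candidate keys of the original relation: {DoctorID}, {NurseID}.
In {AdmitDate, Diagnosis, DoctorID, NurseID}, {Diagnosis} is not a superkey ({Diagnosis}⁺ restricted to this set is {AdmitDate, Diagnosis}), so split on Diagnosis --> AdmitDate into {AdmitDate, Diagnosis} and {Diagnosis, DoctorID, NurseID}.
{AdmitDate, Diagnosis}: every determinant is a superkey — BCNF.
{Diagnosis, DoctorID, NurseID}: every determinant is a superkey — BCNF.

{AdmitDate, Diagnosis}; {Diagnosis, DoctorID, NurseID}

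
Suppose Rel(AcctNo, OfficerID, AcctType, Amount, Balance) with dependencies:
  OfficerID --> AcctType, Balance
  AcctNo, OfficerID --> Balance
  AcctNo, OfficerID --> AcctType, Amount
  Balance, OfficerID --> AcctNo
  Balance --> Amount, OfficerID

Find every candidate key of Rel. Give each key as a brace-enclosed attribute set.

{Balance}⁺ = {AcctNo, AcctType, Amount, Balance, OfficerID}, which is every attribute, so {Balance} is a candidate key.
{OfficerID}⁺ = {AcctNo, AcctType, Amount, Balance, OfficerID}, which is every attribute, so {OfficerID} is a candidate key.
These are minimal and exhaustive — every other superkey contains one of them.

{Balance}, {OfficerID}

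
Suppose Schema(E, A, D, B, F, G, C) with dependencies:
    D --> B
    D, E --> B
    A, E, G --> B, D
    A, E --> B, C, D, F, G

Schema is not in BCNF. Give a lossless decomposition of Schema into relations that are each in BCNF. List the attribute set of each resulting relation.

Candidate key of the original relation: {A, E}.
In {A, B, C, D, E, F, G}, {D} is not a superkey ({D}⁺ restricted to this set is {B, D}), so split on D --> B into {B, D} and {A, C, D, E, F, G}.
{B, D} has no BCNF violation.
{A, C, D, E, F, G} has no BCNF violation.

{A, C, D, E, F, G}; {B, D}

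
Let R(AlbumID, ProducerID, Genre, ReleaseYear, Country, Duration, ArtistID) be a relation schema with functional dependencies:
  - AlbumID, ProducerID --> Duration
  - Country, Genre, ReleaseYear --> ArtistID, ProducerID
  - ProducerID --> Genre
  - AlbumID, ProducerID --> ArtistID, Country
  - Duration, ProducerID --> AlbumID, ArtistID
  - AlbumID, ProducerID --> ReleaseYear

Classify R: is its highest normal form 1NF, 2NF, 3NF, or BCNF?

1NF

Candidate keys: {AlbumID, Country, Genre, ReleaseYear}, {AlbumID, ProducerID}, {Country, Duration, Genre, ReleaseYear}, {Duration, ProducerID}. Prime attributes: {AlbumID, Country, Duration, Genre, ProducerID, ReleaseYear}.
For Country, Genre, ReleaseYear --> ArtistID, ProducerID we have {Country, Genre, ReleaseYear}⁺ = {ArtistID, Country, Genre, ProducerID, ReleaseYear}; {Country, Genre, ReleaseYear} is not a superkey, so BCNF fails.
Country, Genre, ReleaseYear --> ArtistID, ProducerID has non-prime {ArtistID} on the right and a non-superkey on the left, so 3NF fails.
Since {Country, Genre, ReleaseYear} ⊂ {AlbumID, Country, Genre, ReleaseYear} and {Country, Genre, ReleaseYear}⁺ ⊇ {ArtistID} with {ArtistID} non-prime, there is a partial dependency; 2NF fails.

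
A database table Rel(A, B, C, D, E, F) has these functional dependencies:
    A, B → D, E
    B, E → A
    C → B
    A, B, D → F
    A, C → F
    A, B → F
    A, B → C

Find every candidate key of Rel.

{A, B} is a candidate key since {A, B}⁺ = {A, B, C, D, E, F} covers every attribute.
{A, C} is a candidate key since {A, C}⁺ = {A, B, C, D, E, F} covers every attribute.
{B, E} is a candidate key since {B, E}⁺ = {A, B, C, D, E, F} covers every attribute.
{C, E} is a candidate key since {C, E}⁺ = {A, B, C, D, E, F} covers every attribute.
No proper subset of any of these is a key, and no other minimal superkey exists.

{A, B}, {A, C}, {B, E}, {C, E}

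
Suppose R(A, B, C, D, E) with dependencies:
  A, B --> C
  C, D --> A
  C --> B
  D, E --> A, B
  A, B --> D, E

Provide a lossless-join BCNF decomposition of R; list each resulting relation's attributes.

Candidate keys of the original relation: {A, B}, {A, C}, {C, D}, {D, E}.
Within {A, B, C, D, E}: {C}⁺ ∩ {A, B, C, D, E} = {B, C}, not the whole set, so C --> B violates BCNF; decompose into {B, C} and {A, C, D, E}.
{B, C}: every determinant is a superkey — BCNF.
{A, C, D, E}: every determinant is a superkey — BCNF.

{A, C, D, E}; {B, C}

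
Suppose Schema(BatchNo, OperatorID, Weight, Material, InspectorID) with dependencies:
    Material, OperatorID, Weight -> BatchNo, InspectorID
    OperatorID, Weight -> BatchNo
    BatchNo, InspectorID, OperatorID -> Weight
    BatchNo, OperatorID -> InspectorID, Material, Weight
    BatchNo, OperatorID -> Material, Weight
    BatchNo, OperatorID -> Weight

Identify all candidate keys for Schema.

No FD produces {OperatorID}, so it must be in every candidate key.
Closure of {BatchNo, OperatorID} is {BatchNo, InspectorID, Material, OperatorID, Weight}, the whole schema; {BatchNo, OperatorID} is a candidate key.
Closure of {OperatorID, Weight} is {BatchNo, InspectorID, Material, OperatorID, Weight}, the whole schema; {OperatorID, Weight} is a candidate key.
No proper subset of any of these is a key, and no other minimal superkey exists.

{BatchNo, OperatorID}, {OperatorID, Weight}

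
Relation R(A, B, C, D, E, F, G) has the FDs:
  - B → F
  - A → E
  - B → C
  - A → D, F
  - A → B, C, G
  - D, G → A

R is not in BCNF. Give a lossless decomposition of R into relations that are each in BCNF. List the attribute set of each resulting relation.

{A, B, D, E, G}; {B, C, F}

Candidate keys of the original relation: {A}, {D, G}.
In {A, B, C, D, E, F, G}, {B} is not a superkey ({B}⁺ restricted to this set is {B, C, F}), so split on B → C, F into {B, C, F} and {A, B, D, E, G}.
{B, C, F} has no BCNF violation.
{A, B, D, E, G} has no BCNF violation.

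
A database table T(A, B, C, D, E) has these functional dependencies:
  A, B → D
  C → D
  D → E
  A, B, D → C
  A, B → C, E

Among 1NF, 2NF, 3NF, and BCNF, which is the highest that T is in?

Candidate key: {A, B}. Prime attributes: {A, B}.
C → D: {C}⁺ = {C, D, E}, which is not all of the attributes, so the left side is not a superkey — BCNF is violated.
C → D determines the non-prime attribute {D} from a non-superkey — 3NF is violated.
Checking every proper subset of each key, none determines a non-prime attribute — 2NF is satisfied.

2NF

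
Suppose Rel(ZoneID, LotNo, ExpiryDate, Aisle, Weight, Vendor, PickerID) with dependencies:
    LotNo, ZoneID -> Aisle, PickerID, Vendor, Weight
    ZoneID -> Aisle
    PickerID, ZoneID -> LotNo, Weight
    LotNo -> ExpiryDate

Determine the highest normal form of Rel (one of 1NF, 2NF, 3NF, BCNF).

1NF

Candidate keys: {LotNo, ZoneID}, {PickerID, ZoneID}. Prime attributes: {LotNo, PickerID, ZoneID}.
ZoneID -> Aisle: {ZoneID}⁺ = {Aisle, ZoneID}, which is not all of the attributes, so the left side is not a superkey — BCNF is violated.
ZoneID -> Aisle determines the non-prime attribute {Aisle} from a non-superkey — 3NF is violated.
The proper key subset {LotNo} of {LotNo, ZoneID} determines non-prime {ExpiryDate}, so the relation is not even in 2NF.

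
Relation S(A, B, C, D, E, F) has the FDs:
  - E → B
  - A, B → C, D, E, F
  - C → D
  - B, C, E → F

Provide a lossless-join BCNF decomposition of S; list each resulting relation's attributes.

Candidate keys of the original relation: {A, B}, {A, E}.
In {A, B, C, D, E, F}, {E} is not a superkey ({E}⁺ restricted to this set is {B, E}), so split on E → B into {B, E} and {A, C, D, E, F}.
{B, E} has no BCNF violation.
In {A, C, D, E, F}, {C} is not a superkey ({C}⁺ restricted to this set is {C, D}), so split on C → D into {C, D} and {A, C, E, F}.
{C, D} has no BCNF violation.
In {A, C, E, F}, {C, E} is not a superkey ({C, E}⁺ restricted to this set is {C, E, F}), so split on C, E → F into {C, E, F} and {A, C, E}.
{C, E, F} has no BCNF violation.
{A, C, E} has no BCNF violation.

{A, C, E}; {B, E}; {C, D}; {C, E, F}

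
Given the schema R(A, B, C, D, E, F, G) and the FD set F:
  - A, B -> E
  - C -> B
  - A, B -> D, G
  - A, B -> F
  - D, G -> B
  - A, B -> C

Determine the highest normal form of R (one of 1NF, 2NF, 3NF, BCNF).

3NF

Candidate keys: {A, B}, {A, C}, {A, D, G}. Prime attributes: {A, B, C, D, G}.
C -> B: {C}⁺ = {B, C}, which is not all of the attributes, so the left side is not a superkey — BCNF is violated.
Since {B} ⊆ prime attributes and every other non-superkey FD also has a prime right side, the schema is in 3NF.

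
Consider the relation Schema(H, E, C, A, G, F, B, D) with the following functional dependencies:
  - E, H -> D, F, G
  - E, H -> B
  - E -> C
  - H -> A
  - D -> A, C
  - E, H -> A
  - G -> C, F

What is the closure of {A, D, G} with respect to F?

{A, C, D, F, G}

Start with {A, D, G}.
D -> A, C applies; add {C} → now {A, C, D, G}.
G -> C, F applies; add {F} → now {A, C, D, F, G}.
No further FD applies.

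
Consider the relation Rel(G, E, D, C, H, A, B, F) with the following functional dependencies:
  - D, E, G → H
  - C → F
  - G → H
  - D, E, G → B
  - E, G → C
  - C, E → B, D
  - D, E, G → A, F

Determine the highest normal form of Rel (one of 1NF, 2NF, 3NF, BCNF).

1NF

Candidate key: {E, G}. Prime attributes: {E, G}.
C → F breaks BCNF: {C}⁺ = {C, F}, so {C} is not a superkey.
C → F has non-prime {F} on the right and a non-superkey on the left, so 3NF fails.
Since {G} ⊂ {E, G} and {G}⁺ ⊇ {H} with {H} non-prime, there is a partial dependency; 2NF fails.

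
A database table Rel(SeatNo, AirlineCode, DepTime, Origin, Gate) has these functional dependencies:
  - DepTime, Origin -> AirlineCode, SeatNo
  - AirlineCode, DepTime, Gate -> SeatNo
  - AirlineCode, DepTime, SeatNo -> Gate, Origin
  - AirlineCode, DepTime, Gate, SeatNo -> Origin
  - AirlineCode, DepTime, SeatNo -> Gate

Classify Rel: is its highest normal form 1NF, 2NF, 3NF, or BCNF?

BCNF

Candidate keys: {AirlineCode, DepTime, Gate}, {AirlineCode, DepTime, SeatNo}, {DepTime, Origin}. Prime attributes: {AirlineCode, DepTime, Gate, Origin, SeatNo}.
Each dependency's left side is a superkey — BCNF holds.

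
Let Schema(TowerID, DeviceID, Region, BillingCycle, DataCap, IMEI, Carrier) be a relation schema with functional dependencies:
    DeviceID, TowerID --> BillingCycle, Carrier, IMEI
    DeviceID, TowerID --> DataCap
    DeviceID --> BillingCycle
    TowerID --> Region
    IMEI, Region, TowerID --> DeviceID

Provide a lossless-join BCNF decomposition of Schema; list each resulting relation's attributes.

Candidate keys of the original relation: {DeviceID, TowerID}, {IMEI, TowerID}.
Within {BillingCycle, Carrier, DataCap, DeviceID, IMEI, Region, TowerID}: {DeviceID}⁺ ∩ {BillingCycle, Carrier, DataCap, DeviceID, IMEI, Region, TowerID} = {BillingCycle, DeviceID}, not the whole set, so DeviceID --> BillingCycle violates BCNF; decompose into {BillingCycle, DeviceID} and {Carrier, DataCap, DeviceID, IMEI, Region, TowerID}.
{BillingCycle, DeviceID}: every determinant is a superkey — BCNF.
Within {Carrier, DataCap, DeviceID, IMEI, Region, TowerID}: {TowerID}⁺ ∩ {Carrier, DataCap, DeviceID, IMEI, Region, TowerID} = {Region, TowerID}, not the whole set, so TowerID --> Region violates BCNF; decompose into {Region, TowerID} and {Carrier, DataCap, DeviceID, IMEI, TowerID}.
{Region, TowerID}: every determinant is a superkey — BCNF.
{Carrier, DataCap, DeviceID, IMEI, TowerID}: every determinant is a superkey — BCNF.

{BillingCycle, DeviceID}; {Carrier, DataCap, DeviceID, IMEI, TowerID}; {Region, TowerID}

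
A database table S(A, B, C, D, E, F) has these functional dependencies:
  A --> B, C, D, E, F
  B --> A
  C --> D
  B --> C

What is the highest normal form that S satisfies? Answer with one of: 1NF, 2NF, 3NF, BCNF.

2NF

Candidate keys: {A}, {B}. Prime attributes: {A, B}.
C --> D breaks BCNF: {C}⁺ = {C, D}, so {C} is not a superkey.
C --> D determines the non-prime attribute {D} from a non-superkey — 3NF is violated.
Every candidate key is a single attribute, so no partial dependency is possible; 2NF holds.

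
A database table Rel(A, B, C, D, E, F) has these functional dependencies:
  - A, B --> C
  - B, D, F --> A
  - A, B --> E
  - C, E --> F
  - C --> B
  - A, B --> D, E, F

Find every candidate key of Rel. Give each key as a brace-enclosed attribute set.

{A, B}, {A, C}, {B, D, F}, {C, D, E}, {C, D, F}

Closure of {A, B} is {A, B, C, D, E, F}, the whole schema; {A, B} is a candidate key.
Closure of {A, C} is {A, B, C, D, E, F}, the whole schema; {A, C} is a candidate key.
Closure of {B, D, F} is {A, B, C, D, E, F}, the whole schema; {B, D, F} is a candidate key.
Closure of {C, D, E} is {A, B, C, D, E, F}, the whole schema; {C, D, E} is a candidate key.
Closure of {C, D, F} is {A, B, C, D, E, F}, the whole schema; {C, D, F} is a candidate key.
No proper subset of any of these is a key, and no other minimal superkey exists.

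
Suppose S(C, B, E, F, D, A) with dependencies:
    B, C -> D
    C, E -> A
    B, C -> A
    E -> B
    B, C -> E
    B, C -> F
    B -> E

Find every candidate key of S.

{B, C}, {C, E}

Attributes never on any right-hand side: {C} — every candidate key must contain it.
{B, C} is a candidate key since {B, C}⁺ = {A, B, C, D, E, F} covers every attribute.
{C, E} is a candidate key since {C, E}⁺ = {A, B, C, D, E, F} covers every attribute.
No proper subset of any of these is a key, and no other minimal superkey exists.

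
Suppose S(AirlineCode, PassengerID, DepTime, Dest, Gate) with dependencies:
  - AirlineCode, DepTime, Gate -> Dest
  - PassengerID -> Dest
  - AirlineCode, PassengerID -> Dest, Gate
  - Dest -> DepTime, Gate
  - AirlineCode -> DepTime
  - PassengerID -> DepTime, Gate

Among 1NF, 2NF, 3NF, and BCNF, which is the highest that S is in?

Candidate key: {AirlineCode, PassengerID}. Prime attributes: {AirlineCode, PassengerID}.
AirlineCode, DepTime, Gate -> Dest breaks BCNF: {AirlineCode, DepTime, Gate}⁺ = {AirlineCode, DepTime, Dest, Gate}, so {AirlineCode, DepTime, Gate} is not a superkey.
AirlineCode, DepTime, Gate -> Dest has non-prime {Dest} on the right and a non-superkey on the left, so 3NF fails.
Since {AirlineCode} ⊂ {AirlineCode, PassengerID} and {AirlineCode}⁺ ⊇ {DepTime} with {DepTime} non-prime, there is a partial dependency; 2NF fails.

1NF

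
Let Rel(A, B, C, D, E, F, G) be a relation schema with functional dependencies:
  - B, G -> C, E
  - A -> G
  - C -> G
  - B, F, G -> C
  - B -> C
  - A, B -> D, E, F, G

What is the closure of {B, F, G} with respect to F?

{B, C, E, F, G}

Start with {B, F, G}.
B, G -> C, E applies; add {C, E} → now {B, C, E, F, G}.
No further FD applies.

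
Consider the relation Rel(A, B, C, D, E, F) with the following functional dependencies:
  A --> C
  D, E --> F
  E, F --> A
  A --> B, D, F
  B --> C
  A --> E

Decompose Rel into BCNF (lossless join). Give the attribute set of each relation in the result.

Candidate keys of the original relation: {A}, {D, E}, {E, F}.
In {A, B, C, D, E, F}, {B} is not a superkey ({B}⁺ restricted to this set is {B, C}), so split on B --> C into {B, C} and {A, B, D, E, F}.
{B, C}: every determinant is a superkey — BCNF.
{A, B, D, E, F}: every determinant is a superkey — BCNF.

{A, B, D, E, F}; {B, C}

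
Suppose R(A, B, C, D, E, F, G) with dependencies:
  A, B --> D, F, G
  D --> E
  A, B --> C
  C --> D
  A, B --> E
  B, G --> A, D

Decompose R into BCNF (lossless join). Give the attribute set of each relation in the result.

{A, B, C, F, G}; {C, D}; {D, E}

Candidate keys of the original relation: {A, B}, {B, G}.
{A, B, C, D, E, F, G}: {D} determines {D, E} here but is not a superkey — split on D --> E, giving {D, E} and {A, B, C, D, F, G}.
{D, E}: every determinant is a superkey — BCNF.
{A, B, C, D, F, G}: {C} determines {C, D} here but is not a superkey — split on C --> D, giving {C, D} and {A, B, C, F, G}.
{C, D}: every determinant is a superkey — BCNF.
{A, B, C, F, G}: every determinant is a superkey — BCNF.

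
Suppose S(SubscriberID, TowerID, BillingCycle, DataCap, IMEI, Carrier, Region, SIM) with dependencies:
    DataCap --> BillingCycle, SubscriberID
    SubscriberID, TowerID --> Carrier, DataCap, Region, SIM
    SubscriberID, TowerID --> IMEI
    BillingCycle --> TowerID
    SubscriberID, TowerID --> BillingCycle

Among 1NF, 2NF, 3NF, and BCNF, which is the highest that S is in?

Candidate keys: {BillingCycle, SubscriberID}, {DataCap}, {SubscriberID, TowerID}. Prime attributes: {BillingCycle, DataCap, SubscriberID, TowerID}.
For BillingCycle --> TowerID we have {BillingCycle}⁺ = {BillingCycle, TowerID}; {BillingCycle} is not a superkey, so BCNF fails.
But every attribute on its right side ({TowerID}) is prime, and the same holds for every other non-superkey FD, so 3NF still holds.

3NF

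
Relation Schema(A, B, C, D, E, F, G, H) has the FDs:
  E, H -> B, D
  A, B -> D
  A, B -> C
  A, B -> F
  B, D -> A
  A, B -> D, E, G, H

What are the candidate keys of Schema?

{A, B}⁺ = {A, B, C, D, E, F, G, H}, which is every attribute, so {A, B} is a candidate key.
{B, D}⁺ = {A, B, C, D, E, F, G, H}, which is every attribute, so {B, D} is a candidate key.
{E, H}⁺ = {A, B, C, D, E, F, G, H}, which is every attribute, so {E, H} is a candidate key.
Any other superkey properly contains one of these, so there are no further candidate keys.

{A, B}, {B, D}, {E, H}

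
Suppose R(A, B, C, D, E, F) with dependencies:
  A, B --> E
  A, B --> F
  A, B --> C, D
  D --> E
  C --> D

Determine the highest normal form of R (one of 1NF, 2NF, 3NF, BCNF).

2NF

Candidate key: {A, B}. Prime attributes: {A, B}.
For D --> E we have {D}⁺ = {D, E}; {D} is not a superkey, so BCNF fails.
Because {E} is non-prime and the left side of D --> E is not a superkey, the relation is not in 3NF.
No proper subset of a key has a non-prime attribute in its closure, so there is no partial dependency; 2NF holds.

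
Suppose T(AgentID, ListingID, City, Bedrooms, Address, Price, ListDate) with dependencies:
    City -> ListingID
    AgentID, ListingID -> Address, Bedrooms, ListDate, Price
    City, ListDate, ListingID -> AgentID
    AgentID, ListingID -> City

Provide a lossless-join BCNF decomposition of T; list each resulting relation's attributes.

{Address, AgentID, Bedrooms, City, ListDate, Price}; {City, ListingID}

Candidate keys of the original relation: {AgentID, City}, {AgentID, ListingID}, {City, ListDate}.
{Address, AgentID, Bedrooms, City, ListDate, ListingID, Price}: {City} determines {City, ListingID} here but is not a superkey — split on City -> ListingID, giving {City, ListingID} and {Address, AgentID, Bedrooms, City, ListDate, Price}.
{City, ListingID} has no BCNF violation.
{Address, AgentID, Bedrooms, City, ListDate, Price} has no BCNF violation.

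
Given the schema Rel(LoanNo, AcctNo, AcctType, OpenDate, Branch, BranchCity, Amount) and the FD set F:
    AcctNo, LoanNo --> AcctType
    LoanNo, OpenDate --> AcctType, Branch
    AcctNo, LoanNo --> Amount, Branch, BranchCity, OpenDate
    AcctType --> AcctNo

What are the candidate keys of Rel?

{AcctNo, LoanNo}, {AcctType, LoanNo}, {LoanNo, OpenDate}

{LoanNo} never appears on the right of any FD, so every key must include it.
{AcctNo, LoanNo}⁺ = {AcctNo, AcctType, Amount, Branch, BranchCity, LoanNo, OpenDate} — all of the relation — so {AcctNo, LoanNo} is a candidate key.
{AcctType, LoanNo}⁺ = {AcctNo, AcctType, Amount, Branch, BranchCity, LoanNo, OpenDate} — all of the relation — so {AcctType, LoanNo} is a candidate key.
{LoanNo, OpenDate}⁺ = {AcctNo, AcctType, Amount, Branch, BranchCity, LoanNo, OpenDate} — all of the relation — so {LoanNo, OpenDate} is a candidate key.
Any other superkey properly contains one of these, so there are no further candidate keys.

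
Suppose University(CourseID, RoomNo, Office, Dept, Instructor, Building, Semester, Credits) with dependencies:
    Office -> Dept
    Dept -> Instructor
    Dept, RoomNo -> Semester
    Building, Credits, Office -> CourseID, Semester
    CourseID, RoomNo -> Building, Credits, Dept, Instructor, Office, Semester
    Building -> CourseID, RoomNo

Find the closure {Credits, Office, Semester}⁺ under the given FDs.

{Credits, Dept, Instructor, Office, Semester}

Start with {Credits, Office, Semester}.
Office -> Dept applies; add {Dept} → now {Credits, Dept, Office, Semester}.
Dept -> Instructor applies; add {Instructor} → now {Credits, Dept, Instructor, Office, Semester}.
No further FD applies.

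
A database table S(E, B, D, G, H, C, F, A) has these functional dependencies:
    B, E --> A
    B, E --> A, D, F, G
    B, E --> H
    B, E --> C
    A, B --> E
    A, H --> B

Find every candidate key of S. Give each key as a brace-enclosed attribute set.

Closure of {A, B} is {A, B, C, D, E, F, G, H}, the whole schema; {A, B} is a candidate key.
Closure of {A, H} is {A, B, C, D, E, F, G, H}, the whole schema; {A, H} is a candidate key.
Closure of {B, E} is {A, B, C, D, E, F, G, H}, the whole schema; {B, E} is a candidate key.
These are minimal and exhaustive — every other superkey contains one of them.

{A, B}, {A, H}, {B, E}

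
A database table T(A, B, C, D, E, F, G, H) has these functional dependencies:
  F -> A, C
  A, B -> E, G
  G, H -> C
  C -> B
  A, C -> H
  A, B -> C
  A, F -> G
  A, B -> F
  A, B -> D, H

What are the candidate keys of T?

Closure of {F} is {A, B, C, D, E, F, G, H}, the whole schema; {F} is a candidate key.
Closure of {A, B} is {A, B, C, D, E, F, G, H}, the whole schema; {A, B} is a candidate key.
Closure of {A, C} is {A, B, C, D, E, F, G, H}, the whole schema; {A, C} is a candidate key.
Closure of {A, G, H} is {A, B, C, D, E, F, G, H}, the whole schema; {A, G, H} is a candidate key.
Any other superkey properly contains one of these, so there are no further candidate keys.

{A, B}, {A, C}, {A, G, H}, {F}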